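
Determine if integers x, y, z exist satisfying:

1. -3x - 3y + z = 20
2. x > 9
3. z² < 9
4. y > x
No

The full constraint system is jointly infeasible over the integers. Each constraint and what it forces:

  - -3x - 3y + z = 20: is a linear equation tying the variables together
  - x > 9: bounds one variable relative to a constant
  - z² < 9: restricts z to |z| ≤ 2
  - y > x: bounds one variable relative to another variable

Propagating the comparison: y > x and x ≥ 10 give y ≥ 11. Range argument: with x ∈ [10, ∞], y ∈ [11, ∞], z ∈ [-2, 2], the left side of the equation is at most -61, but the right side is 20 > -61. No integer solution exists.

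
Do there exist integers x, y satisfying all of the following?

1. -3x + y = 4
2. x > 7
Yes

Take x = 8, y = 28. Substituting into each constraint:
  (1) -3(8) + 28 = 4 ✓
  (2) 8 > 7 ✓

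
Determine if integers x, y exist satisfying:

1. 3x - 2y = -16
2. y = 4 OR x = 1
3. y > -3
No

A contradictory subset is {3x - 2y = -16, y = 4 OR x = 1}. No integer assignment can satisfy these jointly:

  - 3x - 2y = -16: is a linear equation tying the variables together
  - y = 4 OR x = 1: forces a choice: either y = 4 or x = 1

Split on the disjunction (y = 4 OR x = 1):
  • If y = 4: with y = 4, every remaining term of the linear equation is divisible by 3, so the left side is ≡ 0 (mod 3); but the right side -8 ≡ 1 (mod 3). No integers can satisfy it.
  • If x = 1: with x = 1, every remaining term of the linear equation is divisible by 2, so the left side is ≡ 0 (mod 2); but the right side -19 ≡ 1 (mod 2). No integers can satisfy it.
Both branches are infeasible, so the system has no integer solution.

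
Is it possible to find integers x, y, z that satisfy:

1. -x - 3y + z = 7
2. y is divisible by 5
Yes

Take x = -7, y = 0, z = 0. Substituting into each constraint:
  (1) 7 - 3(0) + 0 = 7 ✓
  (2) 0 = 5 × 0, remainder 0 ✓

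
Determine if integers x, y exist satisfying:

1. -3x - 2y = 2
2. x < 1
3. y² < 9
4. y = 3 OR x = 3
No

A contradictory subset is {x < 1, y² < 9, y = 3 OR x = 3}. No integer assignment can satisfy these jointly:

  - x < 1: bounds one variable relative to a constant
  - y² < 9: restricts y to |y| ≤ 2
  - y = 3 OR x = 3: forces a choice: either y = 3 or x = 3

Split on the disjunction (y = 3 OR x = 3):
  • If y = 3: this contradicts y² < 9, which requires |y| ≤ 2.
  • If x = 3: this contradicts the bound x ≤ 0.
Both branches are infeasible, so the system has no integer solution.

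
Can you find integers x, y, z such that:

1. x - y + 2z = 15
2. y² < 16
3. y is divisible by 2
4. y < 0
Yes

Take x = 13, y = -2, z = 0. Substituting into each constraint:
  (1) 13 + 2 + 2(0) = 15 ✓
  (2) y² = (-2)² = 4, and 4 < 16 ✓
  (3) -2 = 2 × -1, remainder 0 ✓
  (4) -2 < 0 ✓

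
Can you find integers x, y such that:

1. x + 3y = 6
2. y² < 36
Yes

Take x = 6, y = 0. Substituting into each constraint:
  (1) 6 + 3(0) = 6 ✓
  (2) y² = (0)² = 0, and 0 < 36 ✓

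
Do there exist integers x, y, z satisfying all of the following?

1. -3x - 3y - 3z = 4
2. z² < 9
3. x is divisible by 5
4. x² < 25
No

Even the single constraint (-3x - 3y - 3z = 4) is infeasible over the integers.

  - -3x - 3y - 3z = 4: every term on the left is divisible by 3, so the LHS ≡ 0 (mod 3), but the RHS 4 is not — no integer solution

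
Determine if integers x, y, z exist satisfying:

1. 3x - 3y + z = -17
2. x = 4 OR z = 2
Yes

Take x = 4, y = 10, z = 1. Substituting into each constraint:
  (1) 3(4) - 3(10) + 1 = -17 ✓
  (2) x = 4, target 4 ✓ (first branch holds)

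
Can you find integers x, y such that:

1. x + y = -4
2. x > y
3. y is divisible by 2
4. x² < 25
Yes

Take x = 0, y = -4. Substituting into each constraint:
  (1) 0 + (-4) = -4 ✓
  (2) 0 > -4 ✓
  (3) -4 = 2 × -2, remainder 0 ✓
  (4) x² = (0)² = 0, and 0 < 25 ✓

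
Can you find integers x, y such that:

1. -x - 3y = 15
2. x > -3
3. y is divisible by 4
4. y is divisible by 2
Yes

Take x = 9, y = -8. Substituting into each constraint:
  (1) (-9) - 3(-8) = 15 ✓
  (2) 9 > -3 ✓
  (3) -8 = 4 × -2, remainder 0 ✓
  (4) -8 = 2 × -4, remainder 0 ✓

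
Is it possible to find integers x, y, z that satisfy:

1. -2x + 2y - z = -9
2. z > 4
Yes

Take x = 0, y = -2, z = 5. Substituting into each constraint:
  (1) -2(0) + 2(-2) + (-5) = -9 ✓
  (2) 5 > 4 ✓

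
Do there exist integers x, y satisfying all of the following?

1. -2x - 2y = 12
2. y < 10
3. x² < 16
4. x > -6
Yes

Take x = 0, y = -6. Substituting into each constraint:
  (1) -2(0) - 2(-6) = 12 ✓
  (2) -6 < 10 ✓
  (3) x² = (0)² = 0, and 0 < 16 ✓
  (4) 0 > -6 ✓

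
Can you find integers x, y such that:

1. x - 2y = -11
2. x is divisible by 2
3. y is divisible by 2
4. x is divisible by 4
No

A contradictory subset is {x - 2y = -11, x is divisible by 2}. No integer assignment can satisfy these jointly:

  - x - 2y = -11: is a linear equation tying the variables together
  - x is divisible by 2: restricts x to multiples of 2

Modular obstruction: writing x = 2x', every remaining term of the linear equation is divisible by 2, so the left side is ≡ 0 (mod 2); but the right side -11 ≡ 1 (mod 2). No integers can satisfy it.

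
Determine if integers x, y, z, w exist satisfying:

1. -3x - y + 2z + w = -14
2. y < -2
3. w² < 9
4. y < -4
Yes

Take x = 0, y = -6, z = -10, w = 0. Substituting into each constraint:
  (1) -3(0) + 6 + 2(-10) + 0 = -14 ✓
  (2) -6 < -2 ✓
  (3) w² = (0)² = 0, and 0 < 9 ✓
  (4) -6 < -4 ✓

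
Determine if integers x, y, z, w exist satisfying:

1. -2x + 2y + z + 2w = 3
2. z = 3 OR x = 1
Yes

Take x = 1, y = 2, z = 1, w = 0. Substituting into each constraint:
  (1) -2(1) + 2(2) + 1 + 2(0) = 3 ✓
  (2) x = 1, target 1 ✓ (second branch holds)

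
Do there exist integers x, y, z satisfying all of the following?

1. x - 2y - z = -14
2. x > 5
Yes

Take x = 6, y = 0, z = 20. Substituting into each constraint:
  (1) 6 - 2(0) + (-20) = -14 ✓
  (2) 6 > 5 ✓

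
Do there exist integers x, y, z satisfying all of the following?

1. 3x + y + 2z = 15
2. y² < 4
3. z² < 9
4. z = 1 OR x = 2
Yes

Take x = 4, y = 1, z = 1. Substituting into each constraint:
  (1) 3(4) + 1 + 2(1) = 15 ✓
  (2) y² = (1)² = 1, and 1 < 4 ✓
  (3) z² = (1)² = 1, and 1 < 9 ✓
  (4) z = 1, target 1 ✓ (first branch holds)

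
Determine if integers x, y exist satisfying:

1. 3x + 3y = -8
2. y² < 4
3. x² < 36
No

Even the single constraint (3x + 3y = -8) is infeasible over the integers.

  - 3x + 3y = -8: every term on the left is divisible by 3, so the LHS ≡ 0 (mod 3), but the RHS -8 is not — no integer solution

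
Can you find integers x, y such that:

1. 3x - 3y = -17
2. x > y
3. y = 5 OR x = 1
No

Even the single constraint (3x - 3y = -17) is infeasible over the integers.

  - 3x - 3y = -17: every term on the left is divisible by 3, so the LHS ≡ 0 (mod 3), but the RHS -17 is not — no integer solution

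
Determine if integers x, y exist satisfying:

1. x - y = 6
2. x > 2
Yes

Take x = 3, y = -3. Substituting into each constraint:
  (1) 3 + 3 = 6 ✓
  (2) 3 > 2 ✓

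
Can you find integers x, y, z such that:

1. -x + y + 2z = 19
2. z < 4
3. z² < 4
Yes

Take x = -19, y = 0, z = 0. Substituting into each constraint:
  (1) 19 + 0 + 2(0) = 19 ✓
  (2) 0 < 4 ✓
  (3) z² = (0)² = 0, and 0 < 4 ✓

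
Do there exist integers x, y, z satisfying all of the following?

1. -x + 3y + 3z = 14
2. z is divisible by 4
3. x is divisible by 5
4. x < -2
Yes

Take x = -5, y = 3, z = 0. Substituting into each constraint:
  (1) 5 + 3(3) + 3(0) = 14 ✓
  (2) 0 = 4 × 0, remainder 0 ✓
  (3) -5 = 5 × -1, remainder 0 ✓
  (4) -5 < -2 ✓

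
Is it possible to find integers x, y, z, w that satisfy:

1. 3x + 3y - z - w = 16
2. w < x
Yes

Take x = 3, y = 3, z = 0, w = 2. Substituting into each constraint:
  (1) 3(3) + 3(3) + 0 + (-2) = 16 ✓
  (2) 2 < 3 ✓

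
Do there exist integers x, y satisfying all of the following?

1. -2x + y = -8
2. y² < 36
Yes

Take x = 4, y = 0. Substituting into each constraint:
  (1) -2(4) + 0 = -8 ✓
  (2) y² = (0)² = 0, and 0 < 36 ✓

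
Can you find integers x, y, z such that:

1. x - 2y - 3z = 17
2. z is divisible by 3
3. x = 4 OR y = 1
Yes

Take x = 19, y = 1, z = 0. Substituting into each constraint:
  (1) 19 - 2(1) - 3(0) = 17 ✓
  (2) 0 = 3 × 0, remainder 0 ✓
  (3) y = 1, target 1 ✓ (second branch holds)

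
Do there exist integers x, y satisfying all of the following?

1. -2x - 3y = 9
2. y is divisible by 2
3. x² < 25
No

A contradictory subset is {-2x - 3y = 9, y is divisible by 2}. No integer assignment can satisfy these jointly:

  - -2x - 3y = 9: is a linear equation tying the variables together
  - y is divisible by 2: restricts y to multiples of 2

Modular obstruction: writing y = 2y', every remaining term of the linear equation is divisible by 2, so the left side is ≡ 0 (mod 2); but the right side 9 ≡ 1 (mod 2). No integers can satisfy it.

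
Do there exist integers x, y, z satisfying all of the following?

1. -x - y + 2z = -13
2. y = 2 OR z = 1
Yes

Take x = 11, y = 2, z = 0. Substituting into each constraint:
  (1) (-11) + (-2) + 2(0) = -13 ✓
  (2) y = 2, target 2 ✓ (first branch holds)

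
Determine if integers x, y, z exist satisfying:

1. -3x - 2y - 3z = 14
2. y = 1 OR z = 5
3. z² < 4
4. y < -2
No

A contradictory subset is {y = 1 OR z = 5, z² < 4, y < -2}. No integer assignment can satisfy these jointly:

  - y = 1 OR z = 5: forces a choice: either y = 1 or z = 5
  - z² < 4: restricts z to |z| ≤ 1
  - y < -2: bounds one variable relative to a constant

Split on the disjunction (y = 1 OR z = 5):
  • If y = 1: this contradicts the bound y ≤ -3.
  • If z = 5: this contradicts z² < 4, which requires |z| ≤ 1.
Both branches are infeasible, so the system has no integer solution.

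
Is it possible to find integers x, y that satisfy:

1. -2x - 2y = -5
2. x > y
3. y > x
No

Even the single constraint (-2x - 2y = -5) is infeasible over the integers.

  - -2x - 2y = -5: every term on the left is divisible by 2, so the LHS ≡ 0 (mod 2), but the RHS -5 is not — no integer solution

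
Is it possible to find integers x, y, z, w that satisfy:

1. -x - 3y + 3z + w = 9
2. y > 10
Yes

Take x = 0, y = 11, z = 0, w = 42. Substituting into each constraint:
  (1) 0 - 3(11) + 3(0) + 42 = 9 ✓
  (2) 11 > 10 ✓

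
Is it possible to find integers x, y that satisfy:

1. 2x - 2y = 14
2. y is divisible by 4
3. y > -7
Yes

Take x = 7, y = 0. Substituting into each constraint:
  (1) 2(7) - 2(0) = 14 ✓
  (2) 0 = 4 × 0, remainder 0 ✓
  (3) 0 > -7 ✓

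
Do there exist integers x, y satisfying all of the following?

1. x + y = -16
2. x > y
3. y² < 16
No

The full constraint system is jointly infeasible over the integers. Each constraint and what it forces:

  - x + y = -16: is a linear equation tying the variables together
  - x > y: bounds one variable relative to another variable
  - y² < 16: restricts y to |y| ≤ 3

Propagating the comparison: x > y and y ≥ -3 give x ≥ -2. Range argument: with x ∈ [-2, ∞], y ∈ [-3, 3], the left side of the equation is at least -5, but the right side is -16 < -5. No integer solution exists.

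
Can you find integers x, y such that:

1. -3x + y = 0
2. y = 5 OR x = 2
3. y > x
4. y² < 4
No

A contradictory subset is {-3x + y = 0, y = 5 OR x = 2, y² < 4}. No integer assignment can satisfy these jointly:

  - -3x + y = 0: is a linear equation tying the variables together
  - y = 5 OR x = 2: forces a choice: either y = 5 or x = 2
  - y² < 4: restricts y to |y| ≤ 1

Split on the disjunction (y = 5 OR x = 2):
  • If y = 5: this contradicts y² < 4, which requires |y| ≤ 1.
  • If x = 2: the equation forces y = 6, but y² < 4 requires |y| ≤ 1.
Both branches are infeasible, so the system has no integer solution.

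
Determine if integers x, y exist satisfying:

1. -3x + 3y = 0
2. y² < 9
Yes

Take x = 0, y = 0. Substituting into each constraint:
  (1) -3(0) + 3(0) = 0 ✓
  (2) y² = (0)² = 0, and 0 < 9 ✓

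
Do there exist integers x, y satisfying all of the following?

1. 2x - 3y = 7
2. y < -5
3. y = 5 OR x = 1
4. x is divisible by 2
No

A contradictory subset is {2x - 3y = 7, y < -5, y = 5 OR x = 1}. No integer assignment can satisfy these jointly:

  - 2x - 3y = 7: is a linear equation tying the variables together
  - y < -5: bounds one variable relative to a constant
  - y = 5 OR x = 1: forces a choice: either y = 5 or x = 1

Split on the disjunction (y = 5 OR x = 1):
  • If y = 5: this contradicts the bound y ≤ -6.
  • If x = 1: with x = 1, every remaining term of the linear equation is divisible by 3, so the left side is ≡ 0 (mod 3); but the right side 5 ≡ 2 (mod 3). No integers can satisfy it.
Both branches are infeasible, so the system has no integer solution.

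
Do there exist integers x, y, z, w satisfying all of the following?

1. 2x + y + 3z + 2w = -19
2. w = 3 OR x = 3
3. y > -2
Yes

Take x = -11, y = 0, z = -1, w = 3. Substituting into each constraint:
  (1) 2(-11) + 0 + 3(-1) + 2(3) = -19 ✓
  (2) w = 3, target 3 ✓ (first branch holds)
  (3) 0 > -2 ✓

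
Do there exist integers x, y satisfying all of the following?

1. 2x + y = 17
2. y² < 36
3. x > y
Yes

Take x = 8, y = 1. Substituting into each constraint:
  (1) 2(8) + 1 = 17 ✓
  (2) y² = (1)² = 1, and 1 < 36 ✓
  (3) 8 > 1 ✓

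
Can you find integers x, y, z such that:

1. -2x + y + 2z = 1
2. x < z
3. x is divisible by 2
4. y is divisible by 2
No

A contradictory subset is {-2x + y + 2z = 1, y is divisible by 2}. No integer assignment can satisfy these jointly:

  - -2x + y + 2z = 1: is a linear equation tying the variables together
  - y is divisible by 2: restricts y to multiples of 2

Modular obstruction: writing y = 2y', every remaining term of the linear equation is divisible by 2, so the left side is ≡ 0 (mod 2); but the right side 1 ≡ 1 (mod 2). No integers can satisfy it.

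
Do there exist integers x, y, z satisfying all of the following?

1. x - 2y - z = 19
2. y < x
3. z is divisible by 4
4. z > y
Yes

Take x = 17, y = -1, z = 0. Substituting into each constraint:
  (1) 17 - 2(-1) + 0 = 19 ✓
  (2) -1 < 17 ✓
  (3) 0 = 4 × 0, remainder 0 ✓
  (4) 0 > -1 ✓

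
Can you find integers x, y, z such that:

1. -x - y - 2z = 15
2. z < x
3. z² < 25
Yes

Take x = 1, y = -16, z = 0. Substituting into each constraint:
  (1) (-1) + 16 - 2(0) = 15 ✓
  (2) 0 < 1 ✓
  (3) z² = (0)² = 0, and 0 < 25 ✓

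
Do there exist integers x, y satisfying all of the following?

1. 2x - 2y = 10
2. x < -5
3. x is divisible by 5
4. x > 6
No

A contradictory subset is {x < -5, x > 6}. No integer assignment can satisfy these jointly:

  - x < -5: bounds one variable relative to a constant
  - x > 6: bounds one variable relative to a constant

Direct contradiction: the bounds on x require x ≥ 7 and x ≤ -6 simultaneously, which is empty.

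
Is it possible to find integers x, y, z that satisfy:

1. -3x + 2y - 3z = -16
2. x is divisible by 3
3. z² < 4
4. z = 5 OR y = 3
No

A contradictory subset is {-3x + 2y - 3z = -16, z² < 4, z = 5 OR y = 3}. No integer assignment can satisfy these jointly:

  - -3x + 2y - 3z = -16: is a linear equation tying the variables together
  - z² < 4: restricts z to |z| ≤ 1
  - z = 5 OR y = 3: forces a choice: either z = 5 or y = 3

Split on the disjunction (z = 5 OR y = 3):
  • If z = 5: this contradicts z² < 4, which requires |z| ≤ 1.
  • If y = 3: with y = 3, every remaining term of the linear equation is divisible by 3, so the left side is ≡ 0 (mod 3); but the right side -22 ≡ 2 (mod 3). No integers can satisfy it.
Both branches are infeasible, so the system has no integer solution.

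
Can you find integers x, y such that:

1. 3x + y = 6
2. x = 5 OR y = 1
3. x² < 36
Yes

Take x = 5, y = -9. Substituting into each constraint:
  (1) 3(5) + (-9) = 6 ✓
  (2) x = 5, target 5 ✓ (first branch holds)
  (3) x² = (5)² = 25, and 25 < 36 ✓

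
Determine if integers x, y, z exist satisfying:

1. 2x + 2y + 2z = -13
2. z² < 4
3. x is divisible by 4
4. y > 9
No

Even the single constraint (2x + 2y + 2z = -13) is infeasible over the integers.

  - 2x + 2y + 2z = -13: every term on the left is divisible by 2, so the LHS ≡ 0 (mod 2), but the RHS -13 is not — no integer solution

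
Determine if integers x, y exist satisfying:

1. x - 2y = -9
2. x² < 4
Yes

Take x = -1, y = 4. Substituting into each constraint:
  (1) (-1) - 2(4) = -9 ✓
  (2) x² = (-1)² = 1, and 1 < 4 ✓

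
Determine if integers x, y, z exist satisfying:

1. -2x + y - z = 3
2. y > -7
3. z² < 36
Yes

Take x = 0, y = 3, z = 0. Substituting into each constraint:
  (1) -2(0) + 3 + 0 = 3 ✓
  (2) 3 > -7 ✓
  (3) z² = (0)² = 0, and 0 < 36 ✓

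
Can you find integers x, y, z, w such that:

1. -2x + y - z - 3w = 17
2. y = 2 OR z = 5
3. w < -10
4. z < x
Yes

Take x = 7, y = 2, z = 4, w = -11. Substituting into each constraint:
  (1) -2(7) + 2 + (-4) - 3(-11) = 17 ✓
  (2) y = 2, target 2 ✓ (first branch holds)
  (3) -11 < -10 ✓
  (4) 4 < 7 ✓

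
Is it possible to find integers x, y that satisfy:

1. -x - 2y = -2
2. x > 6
Yes

Take x = 8, y = -3. Substituting into each constraint:
  (1) (-8) - 2(-3) = -2 ✓
  (2) 8 > 6 ✓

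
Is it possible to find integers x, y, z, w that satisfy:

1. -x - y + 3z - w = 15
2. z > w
Yes

Take x = 0, y = -14, z = 0, w = -1. Substituting into each constraint:
  (1) 0 + 14 + 3(0) + 1 = 15 ✓
  (2) 0 > -1 ✓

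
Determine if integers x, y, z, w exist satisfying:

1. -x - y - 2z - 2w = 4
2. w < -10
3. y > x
Yes

Take x = -2, y = 0, z = 10, w = -11. Substituting into each constraint:
  (1) 2 + 0 - 2(10) - 2(-11) = 4 ✓
  (2) -11 < -10 ✓
  (3) 0 > -2 ✓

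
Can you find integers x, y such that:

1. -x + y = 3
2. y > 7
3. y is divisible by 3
Yes

Take x = 6, y = 9. Substituting into each constraint:
  (1) (-6) + 9 = 3 ✓
  (2) 9 > 7 ✓
  (3) 9 = 3 × 3, remainder 0 ✓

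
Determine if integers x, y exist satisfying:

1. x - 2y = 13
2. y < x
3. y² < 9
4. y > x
No

A contradictory subset is {y < x, y > x}. No integer assignment can satisfy these jointly:

  - y < x: bounds one variable relative to another variable
  - y > x: bounds one variable relative to another variable

Direct contradiction: x > y and y > x cannot both hold.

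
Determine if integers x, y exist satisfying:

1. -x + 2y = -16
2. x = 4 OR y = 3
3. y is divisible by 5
No

The full constraint system is jointly infeasible over the integers. Each constraint and what it forces:

  - -x + 2y = -16: is a linear equation tying the variables together
  - x = 4 OR y = 3: forces a choice: either x = 4 or y = 3
  - y is divisible by 5: restricts y to multiples of 5

Split on the disjunction (x = 4 OR y = 3):
  • If x = 4: with x = 4, writing y = 5y', every remaining term of the linear equation is divisible by 10, so the left side is ≡ 0 (mod 10); but the right side -12 ≡ 8 (mod 10). No integers can satisfy it.
  • If y = 3: this contradicts the divisibility constraint — 3 is not a multiple of 5.
Both branches are infeasible, so the system has no integer solution.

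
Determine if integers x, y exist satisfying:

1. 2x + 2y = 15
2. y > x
No

Even the single constraint (2x + 2y = 15) is infeasible over the integers.

  - 2x + 2y = 15: every term on the left is divisible by 2, so the LHS ≡ 0 (mod 2), but the RHS 15 is not — no integer solution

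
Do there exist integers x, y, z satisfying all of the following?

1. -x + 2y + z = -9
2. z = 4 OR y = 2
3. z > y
Yes

Take x = 16, y = 2, z = 3. Substituting into each constraint:
  (1) (-16) + 2(2) + 3 = -9 ✓
  (2) y = 2, target 2 ✓ (second branch holds)
  (3) 3 > 2 ✓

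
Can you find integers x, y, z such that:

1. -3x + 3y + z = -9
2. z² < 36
Yes

Take x = 0, y = -3, z = 0. Substituting into each constraint:
  (1) -3(0) + 3(-3) + 0 = -9 ✓
  (2) z² = (0)² = 0, and 0 < 36 ✓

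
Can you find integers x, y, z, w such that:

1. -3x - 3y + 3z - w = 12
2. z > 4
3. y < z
Yes

Take x = 1, y = 0, z = 5, w = 0. Substituting into each constraint:
  (1) -3(1) - 3(0) + 3(5) + 0 = 12 ✓
  (2) 5 > 4 ✓
  (3) 0 < 5 ✓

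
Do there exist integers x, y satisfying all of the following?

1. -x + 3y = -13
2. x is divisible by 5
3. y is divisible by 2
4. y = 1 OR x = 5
No

A contradictory subset is {-x + 3y = -13, y is divisible by 2, y = 1 OR x = 5}. No integer assignment can satisfy these jointly:

  - -x + 3y = -13: is a linear equation tying the variables together
  - y is divisible by 2: restricts y to multiples of 2
  - y = 1 OR x = 5: forces a choice: either y = 1 or x = 5

Split on the disjunction (y = 1 OR x = 5):
  • If y = 1: this contradicts the divisibility constraint — 1 is not a multiple of 2.
  • If x = 5: with x = 5, writing y = 2y', every remaining term of the linear equation is divisible by 6, so the left side is ≡ 0 (mod 6); but the right side -8 ≡ 4 (mod 6). No integers can satisfy it.
Both branches are infeasible, so the system has no integer solution.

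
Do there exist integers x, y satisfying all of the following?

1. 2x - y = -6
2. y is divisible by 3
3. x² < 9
Yes

Take x = 0, y = 6. Substituting into each constraint:
  (1) 2(0) + (-6) = -6 ✓
  (2) 6 = 3 × 2, remainder 0 ✓
  (3) x² = (0)² = 0, and 0 < 9 ✓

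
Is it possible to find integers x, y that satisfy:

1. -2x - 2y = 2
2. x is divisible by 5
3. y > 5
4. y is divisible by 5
No

A contradictory subset is {-2x - 2y = 2, x is divisible by 5, y is divisible by 5}. No integer assignment can satisfy these jointly:

  - -2x - 2y = 2: is a linear equation tying the variables together
  - x is divisible by 5: restricts x to multiples of 5
  - y is divisible by 5: restricts y to multiples of 5

Modular obstruction: writing x = 5x' and writing y = 5y', every remaining term of the linear equation is divisible by 10, so the left side is ≡ 0 (mod 10); but the right side 2 ≡ 2 (mod 10). No integers can satisfy it.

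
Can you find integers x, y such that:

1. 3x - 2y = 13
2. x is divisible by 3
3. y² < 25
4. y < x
Yes

Take x = 3, y = -2. Substituting into each constraint:
  (1) 3(3) - 2(-2) = 13 ✓
  (2) 3 = 3 × 1, remainder 0 ✓
  (3) y² = (-2)² = 4, and 4 < 25 ✓
  (4) -2 < 3 ✓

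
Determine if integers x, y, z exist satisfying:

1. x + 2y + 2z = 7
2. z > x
Yes

Take x = 1, y = 1, z = 2. Substituting into each constraint:
  (1) 1 + 2(1) + 2(2) = 7 ✓
  (2) 2 > 1 ✓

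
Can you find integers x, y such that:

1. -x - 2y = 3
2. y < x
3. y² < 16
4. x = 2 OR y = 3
No

A contradictory subset is {-x - 2y = 3, y < x, x = 2 OR y = 3}. No integer assignment can satisfy these jointly:

  - -x - 2y = 3: is a linear equation tying the variables together
  - y < x: bounds one variable relative to another variable
  - x = 2 OR y = 3: forces a choice: either x = 2 or y = 3

Split on the disjunction (x = 2 OR y = 3):
  • If x = 2: with x = 2, every remaining term of the linear equation is divisible by 2, so the left side is ≡ 0 (mod 2); but the right side 5 ≡ 1 (mod 2). No integers can satisfy it.
  • If y = 3: the equation forces x = -9, giving (y, x) = (3, -9), which violates x > y.
Both branches are infeasible, so the system has no integer solution.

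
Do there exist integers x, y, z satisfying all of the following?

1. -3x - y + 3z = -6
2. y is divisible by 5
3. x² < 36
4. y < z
Yes

Take x = 3, y = 0, z = 1. Substituting into each constraint:
  (1) -3(3) + 0 + 3(1) = -6 ✓
  (2) 0 = 5 × 0, remainder 0 ✓
  (3) x² = (3)² = 9, and 9 < 36 ✓
  (4) 0 < 1 ✓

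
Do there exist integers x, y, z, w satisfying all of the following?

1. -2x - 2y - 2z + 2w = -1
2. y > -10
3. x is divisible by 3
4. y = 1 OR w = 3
No

Even the single constraint (-2x - 2y - 2z + 2w = -1) is infeasible over the integers.

  - -2x - 2y - 2z + 2w = -1: every term on the left is divisible by 2, so the LHS ≡ 0 (mod 2), but the RHS -1 is not — no integer solution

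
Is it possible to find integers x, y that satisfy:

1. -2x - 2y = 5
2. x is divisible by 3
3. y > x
No

Even the single constraint (-2x - 2y = 5) is infeasible over the integers.

  - -2x - 2y = 5: every term on the left is divisible by 2, so the LHS ≡ 0 (mod 2), but the RHS 5 is not — no integer solution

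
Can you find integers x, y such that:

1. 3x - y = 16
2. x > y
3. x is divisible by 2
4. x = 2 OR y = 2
Yes

Take x = 2, y = -10. Substituting into each constraint:
  (1) 3(2) + 10 = 16 ✓
  (2) 2 > -10 ✓
  (3) 2 = 2 × 1, remainder 0 ✓
  (4) x = 2, target 2 ✓ (first branch holds)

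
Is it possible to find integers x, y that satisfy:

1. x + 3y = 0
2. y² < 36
Yes

Take x = 0, y = 0. Substituting into each constraint:
  (1) 0 + 3(0) = 0 ✓
  (2) y² = (0)² = 0, and 0 < 36 ✓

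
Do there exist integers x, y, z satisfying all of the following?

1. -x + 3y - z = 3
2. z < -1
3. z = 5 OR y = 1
Yes

Take x = 2, y = 1, z = -2. Substituting into each constraint:
  (1) (-2) + 3(1) + 2 = 3 ✓
  (2) -2 < -1 ✓
  (3) y = 1, target 1 ✓ (second branch holds)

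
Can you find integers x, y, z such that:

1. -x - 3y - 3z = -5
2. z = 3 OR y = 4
Yes

Take x = -19, y = 4, z = 4. Substituting into each constraint:
  (1) 19 - 3(4) - 3(4) = -5 ✓
  (2) y = 4, target 4 ✓ (second branch holds)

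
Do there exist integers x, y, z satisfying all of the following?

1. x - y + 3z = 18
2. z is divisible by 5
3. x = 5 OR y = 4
Yes

Take x = 5, y = -13, z = 0. Substituting into each constraint:
  (1) 5 + 13 + 3(0) = 18 ✓
  (2) 0 = 5 × 0, remainder 0 ✓
  (3) x = 5, target 5 ✓ (first branch holds)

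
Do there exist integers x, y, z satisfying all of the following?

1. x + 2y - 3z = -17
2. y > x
Yes

Take x = 0, y = 2, z = 7. Substituting into each constraint:
  (1) 0 + 2(2) - 3(7) = -17 ✓
  (2) 2 > 0 ✓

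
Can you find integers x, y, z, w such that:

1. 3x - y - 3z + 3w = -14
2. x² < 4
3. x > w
Yes

Take x = 1, y = 2, z = 5, w = 0. Substituting into each constraint:
  (1) 3(1) + (-2) - 3(5) + 3(0) = -14 ✓
  (2) x² = (1)² = 1, and 1 < 4 ✓
  (3) 1 > 0 ✓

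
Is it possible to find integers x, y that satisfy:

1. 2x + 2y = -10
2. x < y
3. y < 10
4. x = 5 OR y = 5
Yes

Take x = -10, y = 5. Substituting into each constraint:
  (1) 2(-10) + 2(5) = -10 ✓
  (2) -10 < 5 ✓
  (3) 5 < 10 ✓
  (4) y = 5, target 5 ✓ (second branch holds)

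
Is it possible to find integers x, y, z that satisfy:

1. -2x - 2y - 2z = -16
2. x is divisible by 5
Yes

Take x = 0, y = 8, z = 0. Substituting into each constraint:
  (1) -2(0) - 2(8) - 2(0) = -16 ✓
  (2) 0 = 5 × 0, remainder 0 ✓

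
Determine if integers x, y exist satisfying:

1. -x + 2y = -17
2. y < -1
Yes

Take x = 13, y = -2. Substituting into each constraint:
  (1) (-13) + 2(-2) = -17 ✓
  (2) -2 < -1 ✓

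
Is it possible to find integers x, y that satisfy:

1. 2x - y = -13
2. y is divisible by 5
Yes

Take x = 1, y = 15. Substituting into each constraint:
  (1) 2(1) + (-15) = -13 ✓
  (2) 15 = 5 × 3, remainder 0 ✓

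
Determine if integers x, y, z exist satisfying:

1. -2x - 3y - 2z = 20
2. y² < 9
Yes

Take x = -10, y = 0, z = 0. Substituting into each constraint:
  (1) -2(-10) - 3(0) - 2(0) = 20 ✓
  (2) y² = (0)² = 0, and 0 < 9 ✓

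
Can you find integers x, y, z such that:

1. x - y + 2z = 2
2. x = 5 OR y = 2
Yes

Take x = 0, y = 2, z = 2. Substituting into each constraint:
  (1) 0 + (-2) + 2(2) = 2 ✓
  (2) y = 2, target 2 ✓ (second branch holds)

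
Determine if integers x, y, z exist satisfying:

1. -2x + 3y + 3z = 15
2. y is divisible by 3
Yes

Take x = -6, y = 0, z = 1. Substituting into each constraint:
  (1) -2(-6) + 3(0) + 3(1) = 15 ✓
  (2) 0 = 3 × 0, remainder 0 ✓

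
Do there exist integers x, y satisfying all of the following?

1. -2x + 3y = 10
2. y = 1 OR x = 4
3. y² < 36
No

The full constraint system is jointly infeasible over the integers. Each constraint and what it forces:

  - -2x + 3y = 10: is a linear equation tying the variables together
  - y = 1 OR x = 4: forces a choice: either y = 1 or x = 4
  - y² < 36: restricts y to |y| ≤ 5

Split on the disjunction (y = 1 OR x = 4):
  • If y = 1: with y = 1, every remaining term of the linear equation is divisible by 2, so the left side is ≡ 0 (mod 2); but the right side 7 ≡ 1 (mod 2). No integers can satisfy it.
  • If x = 4: the equation forces y = 6, but y² < 36 requires |y| ≤ 5.
Both branches are infeasible, so the system has no integer solution.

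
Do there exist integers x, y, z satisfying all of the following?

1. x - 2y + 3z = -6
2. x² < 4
Yes

Take x = 0, y = 3, z = 0. Substituting into each constraint:
  (1) 0 - 2(3) + 3(0) = -6 ✓
  (2) x² = (0)² = 0, and 0 < 4 ✓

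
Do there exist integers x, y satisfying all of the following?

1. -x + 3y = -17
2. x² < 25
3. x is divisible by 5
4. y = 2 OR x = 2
No

A contradictory subset is {-x + 3y = -17, x is divisible by 5, y = 2 OR x = 2}. No integer assignment can satisfy these jointly:

  - -x + 3y = -17: is a linear equation tying the variables together
  - x is divisible by 5: restricts x to multiples of 5
  - y = 2 OR x = 2: forces a choice: either y = 2 or x = 2

Split on the disjunction (y = 2 OR x = 2):
  • If y = 2: with y = 2, writing x = 5x', every remaining term of the linear equation is divisible by 5, so the left side is ≡ 0 (mod 5); but the right side -23 ≡ 2 (mod 5). No integers can satisfy it.
  • If x = 2: this contradicts the divisibility constraint — 2 is not a multiple of 5.
Both branches are infeasible, so the system has no integer solution.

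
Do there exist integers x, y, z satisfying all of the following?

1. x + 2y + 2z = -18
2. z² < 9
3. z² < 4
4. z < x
Yes

Take x = 2, y = -11, z = 1. Substituting into each constraint:
  (1) 2 + 2(-11) + 2(1) = -18 ✓
  (2) z² = (1)² = 1, and 1 < 9 ✓
  (3) z² = (1)² = 1, and 1 < 4 ✓
  (4) 1 < 2 ✓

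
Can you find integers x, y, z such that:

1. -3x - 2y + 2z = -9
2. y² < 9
Yes

Take x = 1, y = 0, z = -3. Substituting into each constraint:
  (1) -3(1) - 2(0) + 2(-3) = -9 ✓
  (2) y² = (0)² = 0, and 0 < 9 ✓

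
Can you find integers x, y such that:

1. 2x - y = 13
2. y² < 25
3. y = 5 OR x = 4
No

The full constraint system is jointly infeasible over the integers. Each constraint and what it forces:

  - 2x - y = 13: is a linear equation tying the variables together
  - y² < 25: restricts y to |y| ≤ 4
  - y = 5 OR x = 4: forces a choice: either y = 5 or x = 4

Split on the disjunction (y = 5 OR x = 4):
  • If y = 5: this contradicts y² < 25, which requires |y| ≤ 4.
  • If x = 4: the equation forces y = -5, but y² < 25 requires |y| ≤ 4.
Both branches are infeasible, so the system has no integer solution.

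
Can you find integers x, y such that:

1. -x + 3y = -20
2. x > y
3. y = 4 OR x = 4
Yes

Take x = 32, y = 4. Substituting into each constraint:
  (1) (-32) + 3(4) = -20 ✓
  (2) 32 > 4 ✓
  (3) y = 4, target 4 ✓ (first branch holds)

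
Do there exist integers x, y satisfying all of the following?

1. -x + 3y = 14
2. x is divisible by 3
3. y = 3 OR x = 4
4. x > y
No

A contradictory subset is {-x + 3y = 14, y = 3 OR x = 4, x > y}. No integer assignment can satisfy these jointly:

  - -x + 3y = 14: is a linear equation tying the variables together
  - y = 3 OR x = 4: forces a choice: either y = 3 or x = 4
  - x > y: bounds one variable relative to another variable

Split on the disjunction (y = 3 OR x = 4):
  • If y = 3: the equation forces x = -5, giving (y, x) = (3, -5), which violates x > y.
  • If x = 4: the equation forces y = 6, giving (x, y) = (4, 6), which violates x > y.
Both branches are infeasible, so the system has no integer solution.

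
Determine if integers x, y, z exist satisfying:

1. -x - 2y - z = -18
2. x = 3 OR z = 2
Yes

Take x = 0, y = 8, z = 2. Substituting into each constraint:
  (1) 0 - 2(8) + (-2) = -18 ✓
  (2) z = 2, target 2 ✓ (second branch holds)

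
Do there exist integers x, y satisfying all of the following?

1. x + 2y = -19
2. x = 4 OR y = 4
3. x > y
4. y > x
No

A contradictory subset is {x > y, y > x}. No integer assignment can satisfy these jointly:

  - x > y: bounds one variable relative to another variable
  - y > x: bounds one variable relative to another variable

Direct contradiction: x > y and y > x cannot both hold.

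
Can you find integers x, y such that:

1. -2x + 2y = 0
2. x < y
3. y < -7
No

A contradictory subset is {-2x + 2y = 0, x < y}. No integer assignment can satisfy these jointly:

  - -2x + 2y = 0: is a linear equation tying the variables together
  - x < y: bounds one variable relative to another variable

From the equation, x − y = 0, i.e. y − x = 0; but y > x requires y − x ≥ 1. Contradiction.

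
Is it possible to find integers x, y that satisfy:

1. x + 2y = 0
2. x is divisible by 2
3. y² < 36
Yes

Take x = 0, y = 0. Substituting into each constraint:
  (1) 0 + 2(0) = 0 ✓
  (2) 0 = 2 × 0, remainder 0 ✓
  (3) y² = (0)² = 0, and 0 < 36 ✓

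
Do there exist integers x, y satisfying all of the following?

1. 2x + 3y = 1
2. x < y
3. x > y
No

A contradictory subset is {x < y, x > y}. No integer assignment can satisfy these jointly:

  - x < y: bounds one variable relative to another variable
  - x > y: bounds one variable relative to another variable

Direct contradiction: y > x and x > y cannot both hold.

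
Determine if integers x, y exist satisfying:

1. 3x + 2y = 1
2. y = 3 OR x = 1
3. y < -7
No

The full constraint system is jointly infeasible over the integers. Each constraint and what it forces:

  - 3x + 2y = 1: is a linear equation tying the variables together
  - y = 3 OR x = 1: forces a choice: either y = 3 or x = 1
  - y < -7: bounds one variable relative to a constant

Split on the disjunction (y = 3 OR x = 1):
  • If y = 3: this contradicts the bound y ≤ -8.
  • If x = 1: the equation forces y = -1, which contradicts the bound y ≤ -8.
Both branches are infeasible, so the system has no integer solution.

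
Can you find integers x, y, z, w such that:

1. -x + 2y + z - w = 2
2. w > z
Yes

Take x = 1, y = 2, z = 0, w = 1. Substituting into each constraint:
  (1) (-1) + 2(2) + 0 + (-1) = 2 ✓
  (2) 1 > 0 ✓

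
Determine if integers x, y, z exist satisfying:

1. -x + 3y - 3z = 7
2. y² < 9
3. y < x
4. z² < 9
Yes

Take x = 2, y = 1, z = -2. Substituting into each constraint:
  (1) (-2) + 3(1) - 3(-2) = 7 ✓
  (2) y² = (1)² = 1, and 1 < 9 ✓
  (3) 1 < 2 ✓
  (4) z² = (-2)² = 4, and 4 < 9 ✓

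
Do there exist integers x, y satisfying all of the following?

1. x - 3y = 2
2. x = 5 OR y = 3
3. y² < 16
Yes

Take x = 11, y = 3. Substituting into each constraint:
  (1) 11 - 3(3) = 2 ✓
  (2) y = 3, target 3 ✓ (second branch holds)
  (3) y² = (3)² = 9, and 9 < 16 ✓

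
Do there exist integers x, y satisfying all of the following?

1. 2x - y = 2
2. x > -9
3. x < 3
Yes

Take x = 1, y = 0. Substituting into each constraint:
  (1) 2(1) + 0 = 2 ✓
  (2) 1 > -9 ✓
  (3) 1 < 3 ✓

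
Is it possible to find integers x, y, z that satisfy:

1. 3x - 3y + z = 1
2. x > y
Yes

Take x = 0, y = -1, z = -2. Substituting into each constraint:
  (1) 3(0) - 3(-1) + (-2) = 1 ✓
  (2) 0 > -1 ✓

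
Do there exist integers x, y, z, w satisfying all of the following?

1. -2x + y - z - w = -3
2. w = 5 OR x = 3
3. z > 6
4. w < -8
Yes

Take x = 3, y = 1, z = 7, w = -9. Substituting into each constraint:
  (1) -2(3) + 1 + (-7) + 9 = -3 ✓
  (2) x = 3, target 3 ✓ (second branch holds)
  (3) 7 > 6 ✓
  (4) -9 < -8 ✓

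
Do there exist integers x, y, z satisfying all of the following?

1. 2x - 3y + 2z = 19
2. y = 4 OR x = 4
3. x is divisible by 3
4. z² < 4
No

A contradictory subset is {2x - 3y + 2z = 19, y = 4 OR x = 4, x is divisible by 3}. No integer assignment can satisfy these jointly:

  - 2x - 3y + 2z = 19: is a linear equation tying the variables together
  - y = 4 OR x = 4: forces a choice: either y = 4 or x = 4
  - x is divisible by 3: restricts x to multiples of 3

Split on the disjunction (y = 4 OR x = 4):
  • If y = 4: with y = 4, writing x = 3x', every remaining term of the linear equation is divisible by 2, so the left side is ≡ 0 (mod 2); but the right side 31 ≡ 1 (mod 2). No integers can satisfy it.
  • If x = 4: this contradicts the divisibility constraint — 4 is not a multiple of 3.
Both branches are infeasible, so the system has no integer solution.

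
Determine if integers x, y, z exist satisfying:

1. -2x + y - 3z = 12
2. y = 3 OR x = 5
Yes

Take x = -3, y = 3, z = -1. Substituting into each constraint:
  (1) -2(-3) + 3 - 3(-1) = 12 ✓
  (2) y = 3, target 3 ✓ (first branch holds)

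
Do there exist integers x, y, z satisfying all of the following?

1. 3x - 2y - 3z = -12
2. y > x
Yes

Take x = 2, y = 3, z = 4. Substituting into each constraint:
  (1) 3(2) - 2(3) - 3(4) = -12 ✓
  (2) 3 > 2 ✓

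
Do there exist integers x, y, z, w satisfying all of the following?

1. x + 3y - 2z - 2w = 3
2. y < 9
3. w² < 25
Yes

Take x = 3, y = 0, z = 0, w = 0. Substituting into each constraint:
  (1) 3 + 3(0) - 2(0) - 2(0) = 3 ✓
  (2) 0 < 9 ✓
  (3) w² = (0)² = 0, and 0 < 25 ✓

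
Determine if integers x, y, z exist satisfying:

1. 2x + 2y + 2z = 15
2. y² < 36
No

Even the single constraint (2x + 2y + 2z = 15) is infeasible over the integers.

  - 2x + 2y + 2z = 15: every term on the left is divisible by 2, so the LHS ≡ 0 (mod 2), but the RHS 15 is not — no integer solution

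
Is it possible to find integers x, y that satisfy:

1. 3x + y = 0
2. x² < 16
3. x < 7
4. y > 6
Yes

Take x = -3, y = 9. Substituting into each constraint:
  (1) 3(-3) + 9 = 0 ✓
  (2) x² = (-3)² = 9, and 9 < 16 ✓
  (3) -3 < 7 ✓
  (4) 9 > 6 ✓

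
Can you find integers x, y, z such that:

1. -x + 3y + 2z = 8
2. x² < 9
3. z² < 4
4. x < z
Yes

Take x = 0, y = 2, z = 1. Substituting into each constraint:
  (1) 0 + 3(2) + 2(1) = 8 ✓
  (2) x² = (0)² = 0, and 0 < 9 ✓
  (3) z² = (1)² = 1, and 1 < 4 ✓
  (4) 0 < 1 ✓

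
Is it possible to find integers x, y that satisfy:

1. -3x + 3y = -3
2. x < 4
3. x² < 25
Yes

Take x = 1, y = 0. Substituting into each constraint:
  (1) -3(1) + 3(0) = -3 ✓
  (2) 1 < 4 ✓
  (3) x² = (1)² = 1, and 1 < 25 ✓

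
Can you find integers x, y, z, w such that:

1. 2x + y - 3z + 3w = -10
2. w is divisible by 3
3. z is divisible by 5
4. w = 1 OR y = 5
Yes

Take x = -12, y = 5, z = 0, w = 3. Substituting into each constraint:
  (1) 2(-12) + 5 - 3(0) + 3(3) = -10 ✓
  (2) 3 = 3 × 1, remainder 0 ✓
  (3) 0 = 5 × 0, remainder 0 ✓
  (4) y = 5, target 5 ✓ (second branch holds)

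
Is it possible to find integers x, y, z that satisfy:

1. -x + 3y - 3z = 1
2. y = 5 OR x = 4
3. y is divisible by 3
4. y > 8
No

A contradictory subset is {-x + 3y - 3z = 1, y = 5 OR x = 4, y > 8}. No integer assignment can satisfy these jointly:

  - -x + 3y - 3z = 1: is a linear equation tying the variables together
  - y = 5 OR x = 4: forces a choice: either y = 5 or x = 4
  - y > 8: bounds one variable relative to a constant

Split on the disjunction (y = 5 OR x = 4):
  • If y = 5: this contradicts the bound y ≥ 9.
  • If x = 4: with x = 4, every remaining term of the linear equation is divisible by 3, so the left side is ≡ 0 (mod 3); but the right side 5 ≡ 2 (mod 3). No integers can satisfy it.
Both branches are infeasible, so the system has no integer solution.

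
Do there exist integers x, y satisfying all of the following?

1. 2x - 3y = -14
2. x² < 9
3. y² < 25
Yes

Take x = -1, y = 4. Substituting into each constraint:
  (1) 2(-1) - 3(4) = -14 ✓
  (2) x² = (-1)² = 1, and 1 < 9 ✓
  (3) y² = (4)² = 16, and 16 < 25 ✓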